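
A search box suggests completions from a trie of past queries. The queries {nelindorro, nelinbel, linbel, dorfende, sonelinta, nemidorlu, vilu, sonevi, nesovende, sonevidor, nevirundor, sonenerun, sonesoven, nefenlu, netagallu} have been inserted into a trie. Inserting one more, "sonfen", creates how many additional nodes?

3

The longest prefix of "sonfen" already in the trie is "son" (length 3).
Each of the 3 remaining characters creates one node.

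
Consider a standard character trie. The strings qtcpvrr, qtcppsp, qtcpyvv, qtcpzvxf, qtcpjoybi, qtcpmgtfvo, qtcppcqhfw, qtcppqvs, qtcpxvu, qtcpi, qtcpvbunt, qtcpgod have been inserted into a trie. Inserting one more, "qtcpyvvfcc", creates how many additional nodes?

3

The longest prefix of "qtcpyvvfcc" already in the trie is "qtcpyvv" (length 7).
So 10 − 7 = 3 new nodes.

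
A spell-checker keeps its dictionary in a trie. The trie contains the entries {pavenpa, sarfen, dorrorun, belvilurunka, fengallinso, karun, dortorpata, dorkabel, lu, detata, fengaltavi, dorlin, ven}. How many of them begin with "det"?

Filter for entries beginning with "det":
Matches: "detata"
Count: 1

1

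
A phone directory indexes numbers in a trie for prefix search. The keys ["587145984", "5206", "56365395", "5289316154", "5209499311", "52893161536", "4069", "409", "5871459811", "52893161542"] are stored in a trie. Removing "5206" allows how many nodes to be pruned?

1

A node on "5206"'s path can go only if nothing else ends at it or branches off below it.
The suffix "6" (1 node) is used only by "5206"; the node for "520" still has the child "9", so pruning stops there.
Nodes removed: 1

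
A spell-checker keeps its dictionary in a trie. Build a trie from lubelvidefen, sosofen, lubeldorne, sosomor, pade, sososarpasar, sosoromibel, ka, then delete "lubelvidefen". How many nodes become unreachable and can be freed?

Walk "lubelvidefen" from the leaf back toward the root, removing each node that no remaining word uses.
The suffix "videfen" (7 nodes) is used only by "lubelvidefen"; the node for "lubel" still has the child "d", so pruning stops there.
Nodes removed: 7

7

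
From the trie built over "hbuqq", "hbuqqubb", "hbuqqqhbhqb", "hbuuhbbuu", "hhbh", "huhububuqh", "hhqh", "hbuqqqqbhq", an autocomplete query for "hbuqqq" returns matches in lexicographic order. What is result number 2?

DFS of the "hbuqqq" subtree visits, in order: "hbuqqqhbhqb", "hbuqqqqbhq"
Position 2: hbuqqqqbhq

hbuqqqqbhq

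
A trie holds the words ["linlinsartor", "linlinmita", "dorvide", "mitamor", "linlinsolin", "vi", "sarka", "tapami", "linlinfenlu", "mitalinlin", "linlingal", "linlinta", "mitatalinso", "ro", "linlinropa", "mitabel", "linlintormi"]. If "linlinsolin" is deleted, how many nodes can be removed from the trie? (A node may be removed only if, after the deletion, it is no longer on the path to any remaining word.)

After clearing the end-marker at "linlinsolin", prune upward until reaching a node still needed by another word.
The suffix "olin" (4 nodes) is used only by "linlinsolin"; the node for "linlins" still has the child "a", so pruning stops there.
Nodes removed: 4

4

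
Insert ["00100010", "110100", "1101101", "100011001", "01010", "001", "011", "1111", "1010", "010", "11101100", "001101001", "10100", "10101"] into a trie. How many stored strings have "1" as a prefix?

Traverse to the node for "1", then collect every word in that subtree.
Words under "1": 100011001, 1010, 10100, 10101, 110100, 1101101, 11101100, 1111
Count: 8

8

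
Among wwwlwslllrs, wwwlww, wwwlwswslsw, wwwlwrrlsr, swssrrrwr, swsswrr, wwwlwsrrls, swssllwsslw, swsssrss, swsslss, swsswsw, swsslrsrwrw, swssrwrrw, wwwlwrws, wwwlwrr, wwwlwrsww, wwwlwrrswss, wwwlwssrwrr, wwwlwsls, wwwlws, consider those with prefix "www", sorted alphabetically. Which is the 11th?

wwwlwswslsw

Words with prefix "www", in lexicographic order: "wwwlwrr", "wwwlwrrlsr", "wwwlwrrswss", "wwwlwrsww", "wwwlwrws", "wwwlws", "wwwlwslllrs", "wwwlwsls", "wwwlwsrrls", "wwwlwssrwrr", "wwwlwswslsw", "wwwlww"
The 11th is wwwlwswslsw.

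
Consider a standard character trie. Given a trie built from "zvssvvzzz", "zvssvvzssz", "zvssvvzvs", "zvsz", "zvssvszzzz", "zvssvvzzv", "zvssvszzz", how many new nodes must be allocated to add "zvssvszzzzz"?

"zvssvszzzz" is already a path in the trie; the remaining "z" must be added.
Each of the 1 remaining characters creates one node.

1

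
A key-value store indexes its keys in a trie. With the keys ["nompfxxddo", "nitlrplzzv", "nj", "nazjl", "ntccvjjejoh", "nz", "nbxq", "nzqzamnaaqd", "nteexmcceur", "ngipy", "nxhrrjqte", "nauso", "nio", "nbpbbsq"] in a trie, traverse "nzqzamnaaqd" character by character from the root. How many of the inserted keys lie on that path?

Check each prefix of "nzqzamnaaqd" against the stored set — each match is an end-marker on the path.
Prefixes of the query that are stored words: "nz", "nzqzamnaaqd"
Count: 2

2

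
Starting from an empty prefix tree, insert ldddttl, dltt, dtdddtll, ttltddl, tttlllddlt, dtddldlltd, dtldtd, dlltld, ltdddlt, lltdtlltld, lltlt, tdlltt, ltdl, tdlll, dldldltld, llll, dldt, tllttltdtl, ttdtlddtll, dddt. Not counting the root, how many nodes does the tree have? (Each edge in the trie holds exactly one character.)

101

For each word, the new-node count is its length minus the longest prefix already in the trie:
  "ldddttl" → 7 new (l, d, d, d, t, t, l)
  "dltt" → 4 new (d, l, t, t)
  "dtdddtll" → prefix "d" already present; 7 new (t, d, d, d, t, l, l)
  "ttltddl" → 7 new (t, t, l, t, d, d, l)
  "tttlllddlt" → prefix "tt" already present; 8 new (t, l, l, l, d, d, l, t)
  "dtddldlltd" → prefix "dtdd" already present; 6 new (l, d, l, l, t, d)
  "dtldtd" → prefix "dt" already present; 4 new (l, d, t, d)
  "dlltld" → prefix "dl" already present; 4 new (l, t, l, d)
  "ltdddlt" → prefix "l" already present; 6 new (t, d, d, d, l, t)
  "lltdtlltld" → prefix "l" already present; 9 new (l, t, d, t, l, l, t, l, d)
  "lltlt" → prefix "llt" already present; 2 new (l, t)
  "tdlltt" → prefix "t" already present; 5 new (d, l, l, t, t)
  "ltdl" → prefix "ltd" already present; 1 new (l)
  "tdlll" → prefix "tdll" already present; 1 new (l)
  "dldldltld" → prefix "dl" already present; 7 new (d, l, d, l, t, l, d)
  "llll" → prefix "ll" already present; 2 new (l, l)
  "dldt" → prefix "dld" already present; 1 new (t)
  "tllttltdtl" → prefix "t" already present; 9 new (l, l, t, t, l, t, d, t, l)
  "ttdtlddtll" → prefix "tt" already present; 8 new (d, t, l, d, d, t, l, l)
  "dddt" → prefix "d" already present; 3 new (d, d, t)
Total nodes = 7 + 4 + 7 + 7 + 8 + 6 + 4 + 4 + 6 + 9 + 2 + 5 + 1 + 1 + 7 + 2 + 1 + 9 + 8 + 3 = 101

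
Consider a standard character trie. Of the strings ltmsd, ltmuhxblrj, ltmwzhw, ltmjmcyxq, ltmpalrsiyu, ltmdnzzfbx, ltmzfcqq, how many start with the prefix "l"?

7

Walk to "l"; the words in its subtree are exactly those with that prefix.
Matches: "ltmdnzzfbx", "ltmjmcyxq", "ltmpalrsiyu", "ltmsd", "ltmuhxblrj", "ltmwzhw", "ltmzfcqq"
Count: 7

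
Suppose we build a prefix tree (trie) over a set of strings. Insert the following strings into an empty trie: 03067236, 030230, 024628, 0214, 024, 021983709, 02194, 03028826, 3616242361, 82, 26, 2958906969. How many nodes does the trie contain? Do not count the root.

52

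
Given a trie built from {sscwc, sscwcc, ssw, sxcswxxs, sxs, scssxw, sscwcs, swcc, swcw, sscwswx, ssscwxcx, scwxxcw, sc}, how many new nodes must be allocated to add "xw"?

2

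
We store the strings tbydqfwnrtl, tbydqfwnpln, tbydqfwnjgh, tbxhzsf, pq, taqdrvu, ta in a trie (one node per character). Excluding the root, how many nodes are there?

30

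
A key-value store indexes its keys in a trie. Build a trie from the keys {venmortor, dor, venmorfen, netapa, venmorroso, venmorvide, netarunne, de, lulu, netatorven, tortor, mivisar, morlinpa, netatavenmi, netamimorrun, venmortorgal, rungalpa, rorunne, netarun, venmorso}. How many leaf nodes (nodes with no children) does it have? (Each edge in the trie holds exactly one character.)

Leaves are exactly the stored words that no other stored word extends.
Those words: "de", "dor", "lulu", "mivisar", "morlinpa", "netamimorrun", "netapa", "netarunne", "netatavenmi", "netatorven", "rorunne", "rungalpa", "tortor", "venmorfen", "venmorroso", "venmorso", "venmortorgal", "venmorvide"
Leaf count: 18

18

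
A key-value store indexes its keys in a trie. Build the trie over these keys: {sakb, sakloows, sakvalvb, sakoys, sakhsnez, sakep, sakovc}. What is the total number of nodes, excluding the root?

26

For each word, the new-node count is its length minus the longest prefix already in the trie:
  "sakb" → 4 new (s, a, k, b)
  "sakloows" → prefix "sak" already present; 5 new (l, o, o, w, s)
  "sakvalvb" → prefix "sak" already present; 5 new (v, a, l, v, b)
  "sakoys" → prefix "sak" already present; 3 new (o, y, s)
  "sakhsnez" → prefix "sak" already present; 5 new (h, s, n, e, z)
  "sakep" → prefix "sak" already present; 2 new (e, p)
  "sakovc" → prefix "sako" already present; 2 new (v, c)
Total nodes = 4 + 5 + 5 + 3 + 5 + 2 + 2 = 26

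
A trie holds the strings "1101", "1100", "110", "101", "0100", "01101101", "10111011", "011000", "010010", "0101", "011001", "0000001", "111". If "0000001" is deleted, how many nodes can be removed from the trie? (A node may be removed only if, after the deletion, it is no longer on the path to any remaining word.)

A node on "0000001"'s path can go only if nothing else ends at it or branches off below it.
The suffix "000001" (6 nodes) is used only by "0000001"; the node for "0" still has the child "1", so pruning stops there.
Nodes removed: 6

6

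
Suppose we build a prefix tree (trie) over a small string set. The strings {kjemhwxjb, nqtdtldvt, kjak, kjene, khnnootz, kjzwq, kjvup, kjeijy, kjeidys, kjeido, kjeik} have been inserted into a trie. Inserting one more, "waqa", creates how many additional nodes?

Nothing in the trie begins with "w"; the whole of "waqa" is new.
4 − 0 = 4 new nodes.

4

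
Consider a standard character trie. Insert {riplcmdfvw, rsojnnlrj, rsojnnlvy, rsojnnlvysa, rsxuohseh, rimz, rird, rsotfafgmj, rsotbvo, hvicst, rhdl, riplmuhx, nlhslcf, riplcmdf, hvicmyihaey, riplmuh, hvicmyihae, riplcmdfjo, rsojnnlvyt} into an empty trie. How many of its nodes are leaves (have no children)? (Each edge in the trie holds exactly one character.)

Leaves are exactly the stored words that no other stored word extends.
Those words: "hvicmyihaey", "hvicst", "nlhslcf", "rhdl", "rimz", "riplcmdfjo", "riplcmdfvw", "riplmuhx", "rird", "rsojnnlrj", "rsojnnlvysa", "rsojnnlvyt", "rsotbvo", "rsotfafgmj", "rsxuohseh"
Leaf count: 15

15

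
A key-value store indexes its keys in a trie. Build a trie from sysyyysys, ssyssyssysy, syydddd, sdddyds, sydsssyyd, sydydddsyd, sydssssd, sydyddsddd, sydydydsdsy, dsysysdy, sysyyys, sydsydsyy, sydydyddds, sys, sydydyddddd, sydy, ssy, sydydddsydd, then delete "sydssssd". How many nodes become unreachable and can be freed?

After clearing the end-marker at "sydssssd", prune upward until reaching a node still needed by another word.
The suffix "sd" (2 nodes) is used only by "sydssssd"; the node for "sydsss" still has the child "y", so pruning stops there.
Nodes removed: 2

2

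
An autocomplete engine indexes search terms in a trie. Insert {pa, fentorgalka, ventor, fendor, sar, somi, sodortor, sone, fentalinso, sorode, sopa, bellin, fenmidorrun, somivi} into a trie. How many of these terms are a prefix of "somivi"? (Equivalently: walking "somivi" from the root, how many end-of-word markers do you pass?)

2

Walk "somivi" from the root; an end-of-word marker is hit whenever a stored word is a prefix of "somivi".
Prefixes of the query that are stored words: "somi", "somivi"
Count: 2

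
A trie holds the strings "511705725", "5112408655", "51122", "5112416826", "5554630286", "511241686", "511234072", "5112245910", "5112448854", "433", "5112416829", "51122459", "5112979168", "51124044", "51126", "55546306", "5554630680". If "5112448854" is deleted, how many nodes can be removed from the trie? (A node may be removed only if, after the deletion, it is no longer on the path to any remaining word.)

A node on "5112448854"'s path can go only if nothing else ends at it or branches off below it.
The suffix "48854" (5 nodes) is used only by "5112448854"; the node for "51124" still has the child "0", so pruning stops there.
Nodes removed: 5

5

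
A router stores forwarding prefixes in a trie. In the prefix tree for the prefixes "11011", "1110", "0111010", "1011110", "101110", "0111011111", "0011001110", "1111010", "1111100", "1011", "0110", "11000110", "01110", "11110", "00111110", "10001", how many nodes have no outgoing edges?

13

Leaves are exactly the stored words that no other stored word extends.
Those words: "0011001110", "00111110", "0110", "0111010", "0111011111", "10001", "101110", "1011110", "11000110", "11011", "1110", "1111010", "1111100"
Leaf count: 13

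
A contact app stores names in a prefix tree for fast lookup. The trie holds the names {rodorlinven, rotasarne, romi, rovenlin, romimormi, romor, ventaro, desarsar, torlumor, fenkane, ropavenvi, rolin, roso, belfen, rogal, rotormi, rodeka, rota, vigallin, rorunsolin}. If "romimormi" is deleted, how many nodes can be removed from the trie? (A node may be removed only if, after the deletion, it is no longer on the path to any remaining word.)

5

After clearing the end-marker at "romimormi", prune upward until reaching a node still needed by another word.
The suffix "mormi" (5 nodes) is used only by "romimormi"; "romi" is itself a stored word, so pruning stops there.
Nodes removed: 5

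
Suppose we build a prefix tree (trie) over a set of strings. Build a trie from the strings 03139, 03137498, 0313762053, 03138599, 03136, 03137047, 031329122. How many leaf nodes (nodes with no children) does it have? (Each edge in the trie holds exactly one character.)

7

Leaves are exactly the stored words that no other stored word extends.
Those words: "031329122", "03136", "03137047", "03137498", "0313762053", "03138599", "03139"
Leaf count: 7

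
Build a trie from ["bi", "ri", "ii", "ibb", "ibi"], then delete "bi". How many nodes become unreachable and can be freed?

2

A node on "bi"'s path can go only if nothing else ends at it or branches off below it.
No other word shares any prefix with "bi", so all 2 of its nodes go.
Nodes removed: 2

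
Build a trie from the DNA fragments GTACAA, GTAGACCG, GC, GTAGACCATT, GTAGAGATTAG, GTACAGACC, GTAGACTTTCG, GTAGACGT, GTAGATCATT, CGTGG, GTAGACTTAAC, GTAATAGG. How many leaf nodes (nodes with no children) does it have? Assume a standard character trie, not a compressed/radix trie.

12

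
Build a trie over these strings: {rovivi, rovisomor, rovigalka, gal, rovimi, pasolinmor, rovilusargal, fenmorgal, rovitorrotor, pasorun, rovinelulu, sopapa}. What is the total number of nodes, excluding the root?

71

Count nodes per top-level branch (shared prefixes stored once):
  'f'-branch (fenmorgal): 9 nodes
  'g'-branch (gal): 3 nodes
  'p'-branch (pasolinmor, pasorun): 13 nodes
  'r'-branch (rovigalka, rovilusargal, rovimi, rovinelulu, rovisomor, rovitorrotor, rovivi): 40 nodes
  's'-branch (sopapa): 6 nodes
Sum: 71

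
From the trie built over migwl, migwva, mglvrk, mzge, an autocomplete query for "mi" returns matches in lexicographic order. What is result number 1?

DFS of the "mi" subtree visits, in order: "migwl", "migwva"
The 1st is migwl.

migwl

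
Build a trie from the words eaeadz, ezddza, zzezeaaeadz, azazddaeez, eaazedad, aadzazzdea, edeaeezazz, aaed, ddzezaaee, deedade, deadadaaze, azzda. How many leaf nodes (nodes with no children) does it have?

Leaves are exactly the stored words that no other stored word extends.
Those words: "aadzazzdea", "aaed", "azazddaeez", "azzda", "ddzezaaee", "deadadaaze", "deedade", "eaazedad", "eaeadz", "edeaeezazz", "ezddza", "zzezeaaeadz"
Leaf count: 12

12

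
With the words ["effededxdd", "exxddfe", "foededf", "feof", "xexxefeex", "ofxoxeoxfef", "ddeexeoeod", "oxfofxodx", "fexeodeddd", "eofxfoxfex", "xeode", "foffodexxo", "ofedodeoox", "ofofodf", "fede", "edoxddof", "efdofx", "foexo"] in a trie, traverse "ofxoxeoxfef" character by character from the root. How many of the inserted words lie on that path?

1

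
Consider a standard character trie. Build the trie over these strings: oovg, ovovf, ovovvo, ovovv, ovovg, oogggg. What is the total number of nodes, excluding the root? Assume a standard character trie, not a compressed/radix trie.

15

Insert word by word; a character creates a node only if that edge doesn't already exist:
  "oovg" → 4 new (o, o, v, g)
  "ovovf" → prefix "o" already present; 4 new (v, o, v, f)
  "ovovvo" → prefix "ovov" already present; 2 new (v, o)
  "ovovv" → prefix "ovovv" already present; 0 new (none)
  "ovovg" → prefix "ovov" already present; 1 new (g)
  "oogggg" → prefix "oo" already present; 4 new (g, g, g, g)
Total nodes = 4 + 4 + 2 + 0 + 1 + 4 = 15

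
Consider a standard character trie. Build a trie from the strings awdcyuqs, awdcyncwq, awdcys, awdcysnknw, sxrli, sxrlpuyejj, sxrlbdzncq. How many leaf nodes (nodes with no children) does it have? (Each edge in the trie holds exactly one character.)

6

Leaves are exactly the stored words that no other stored word extends.
Those words: "awdcyncwq", "awdcysnknw", "awdcyuqs", "sxrlbdzncq", "sxrli", "sxrlpuyejj"
Leaf count: 6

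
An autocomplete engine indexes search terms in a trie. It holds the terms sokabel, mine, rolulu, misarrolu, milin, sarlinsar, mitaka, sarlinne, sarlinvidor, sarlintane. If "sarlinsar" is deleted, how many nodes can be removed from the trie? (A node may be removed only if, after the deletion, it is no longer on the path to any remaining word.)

3

Walk "sarlinsar" from the leaf back toward the root, removing each node that no remaining word uses.
The suffix "sar" (3 nodes) is used only by "sarlinsar"; the node for "sarlin" still has the child "n", so pruning stops there.
Nodes removed: 3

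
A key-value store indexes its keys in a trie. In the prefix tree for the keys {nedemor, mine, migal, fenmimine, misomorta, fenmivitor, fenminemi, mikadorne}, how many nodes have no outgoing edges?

8

A leaf is a node with no children — equivalently, the end of a word that is not a proper prefix of any other stored word.
Those words: "fenmimine", "fenminemi", "fenmivitor", "migal", "mikadorne", "mine", "misomorta", "nedemor"
Leaf count: 8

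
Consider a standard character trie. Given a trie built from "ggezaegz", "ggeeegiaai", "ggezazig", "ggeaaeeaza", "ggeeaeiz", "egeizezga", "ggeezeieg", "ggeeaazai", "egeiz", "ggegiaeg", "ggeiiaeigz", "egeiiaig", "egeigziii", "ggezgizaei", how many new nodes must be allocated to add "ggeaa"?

"ggeaa" is already a full path in the trie; only an end-marker is added.
No new nodes are needed: 0.

0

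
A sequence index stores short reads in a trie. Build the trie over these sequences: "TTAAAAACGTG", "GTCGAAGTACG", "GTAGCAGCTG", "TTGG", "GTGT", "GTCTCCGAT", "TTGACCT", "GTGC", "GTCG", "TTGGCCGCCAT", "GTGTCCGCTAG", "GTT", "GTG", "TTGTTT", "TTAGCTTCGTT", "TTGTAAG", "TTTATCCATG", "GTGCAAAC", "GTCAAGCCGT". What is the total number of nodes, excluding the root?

Insert word by word; a character creates a node only if that edge doesn't already exist:
  "TTAAAAACGTG" → 11 new (T, T, A, A, A, A, A, C, G, T, G)
  "GTCGAAGTACG" → 11 new (G, T, C, G, A, A, G, T, A, C, G)
  "GTAGCAGCTG" → prefix "GT" already present; 8 new (A, G, C, A, G, C, T, G)
  "TTGG" → prefix "TT" already present; 2 new (G, G)
  "GTGT" → prefix "GT" already present; 2 new (G, T)
  "GTCTCCGAT" → prefix "GTC" already present; 6 new (T, C, C, G, A, T)
  "TTGACCT" → prefix "TTG" already present; 4 new (A, C, C, T)
  "GTGC" → prefix "GTG" already present; 1 new (C)
  "GTCG" → prefix "GTCG" already present; 0 new (none)
  "TTGGCCGCCAT" → prefix "TTGG" already present; 7 new (C, C, G, C, C, A, T)
  "GTGTCCGCTAG" → prefix "GTGT" already present; 7 new (C, C, G, C, T, A, G)
  "GTT" → prefix "GT" already present; 1 new (T)
  "GTG" → prefix "GTG" already present; 0 new (none)
  "TTGTTT" → prefix "TTG" already present; 3 new (T, T, T)
  "TTAGCTTCGTT" → prefix "TTA" already present; 8 new (G, C, T, T, C, G, T, T)
  "TTGTAAG" → prefix "TTGT" already present; 3 new (A, A, G)
  "TTTATCCATG" → prefix "TT" already present; 8 new (T, A, T, C, C, A, T, G)
  "GTGCAAAC" → prefix "GTGC" already present; 4 new (A, A, A, C)
  "GTCAAGCCGT" → prefix "GTC" already present; 7 new (A, A, G, C, C, G, T)
Total nodes = 11 + 11 + 8 + 2 + 2 + 6 + 4 + 1 + 0 + 7 + 7 + 1 + 0 + 3 + 8 + 3 + 8 + 4 + 7 = 93

93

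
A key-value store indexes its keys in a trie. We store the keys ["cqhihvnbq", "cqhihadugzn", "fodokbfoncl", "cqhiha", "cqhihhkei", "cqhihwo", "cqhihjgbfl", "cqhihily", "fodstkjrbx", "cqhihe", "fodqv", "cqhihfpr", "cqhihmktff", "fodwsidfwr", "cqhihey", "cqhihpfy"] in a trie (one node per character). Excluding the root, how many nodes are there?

69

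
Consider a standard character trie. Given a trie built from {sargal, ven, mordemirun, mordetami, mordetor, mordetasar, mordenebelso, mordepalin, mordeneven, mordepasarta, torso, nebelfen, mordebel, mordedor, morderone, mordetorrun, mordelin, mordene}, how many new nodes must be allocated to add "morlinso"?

5

Walking "morlinso" from the root, the first 3 characters ("mor") follow existing edges; "l" is the first miss.
Each of the 5 remaining characters creates one node.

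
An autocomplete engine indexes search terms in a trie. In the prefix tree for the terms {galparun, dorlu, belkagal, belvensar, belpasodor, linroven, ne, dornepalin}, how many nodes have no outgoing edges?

8

Leaves are exactly the stored words that no other stored word extends.
Those words: "belkagal", "belpasodor", "belvensar", "dorlu", "dornepalin", "galparun", "linroven", "ne"
Leaf count: 8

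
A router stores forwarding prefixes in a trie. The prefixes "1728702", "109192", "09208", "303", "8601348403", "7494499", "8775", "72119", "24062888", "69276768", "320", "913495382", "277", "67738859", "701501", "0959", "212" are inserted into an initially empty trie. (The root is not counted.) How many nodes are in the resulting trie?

89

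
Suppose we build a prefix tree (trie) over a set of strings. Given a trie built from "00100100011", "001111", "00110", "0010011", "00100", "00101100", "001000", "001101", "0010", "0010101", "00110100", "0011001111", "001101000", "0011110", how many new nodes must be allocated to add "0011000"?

The longest prefix of "0011000" already in the trie is "001100" (length 6).
New nodes needed: |"0011000"| − 6 = 7 − 6 = 1.

1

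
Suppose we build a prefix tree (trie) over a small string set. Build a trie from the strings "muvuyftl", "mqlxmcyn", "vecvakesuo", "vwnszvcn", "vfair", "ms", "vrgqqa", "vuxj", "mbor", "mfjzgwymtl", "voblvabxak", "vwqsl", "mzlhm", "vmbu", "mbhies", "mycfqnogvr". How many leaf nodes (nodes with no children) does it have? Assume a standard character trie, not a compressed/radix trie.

16

A leaf is a node with no children — equivalently, the end of a word that is not a proper prefix of any other stored word.
Those words: "mbhies", "mbor", "mfjzgwymtl", "mqlxmcyn", "ms", "muvuyftl", "mycfqnogvr", "mzlhm", "vecvakesuo", "vfair", "vmbu", "voblvabxak", "vrgqqa", "vuxj", "vwnszvcn", "vwqsl"
Leaf count: 16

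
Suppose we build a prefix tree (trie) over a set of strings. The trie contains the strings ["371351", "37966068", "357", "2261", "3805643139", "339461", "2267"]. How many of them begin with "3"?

Filter for entries beginning with "3":
Matches: "339461", "357", "371351", "37966068", "3805643139"
Count: 5

5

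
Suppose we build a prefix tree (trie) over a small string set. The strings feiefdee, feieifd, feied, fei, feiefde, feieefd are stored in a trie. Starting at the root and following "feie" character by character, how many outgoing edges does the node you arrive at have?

4

The children of the "feie" node are the distinct next characters among strings starting with "feie".
Distinct next characters after "feie": d, e, f, i.
That node has 4 child edges.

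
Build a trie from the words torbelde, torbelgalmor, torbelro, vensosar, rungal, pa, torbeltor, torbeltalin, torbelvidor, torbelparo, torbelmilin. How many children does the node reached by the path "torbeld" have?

Follow the path "torbeld" to its node, then look at its outgoing edges.
Distinct next characters after "torbeld": e.
That node has 1 child edge.

1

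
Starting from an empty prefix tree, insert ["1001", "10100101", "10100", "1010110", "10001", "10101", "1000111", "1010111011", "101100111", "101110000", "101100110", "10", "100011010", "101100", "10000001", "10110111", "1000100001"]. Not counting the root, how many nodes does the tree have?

48

Trace insertions, counting only characters that open a new branch:
  "1001" → 4 new (1, 0, 0, 1)
  "10100101" → prefix "10" already present; 6 new (1, 0, 0, 1, 0, 1)
  "10100" → prefix "10100" already present; 0 new (none)
  "1010110" → prefix "1010" already present; 3 new (1, 1, 0)
  "10001" → prefix "100" already present; 2 new (0, 1)
  "10101" → prefix "10101" already present; 0 new (none)
  "1000111" → prefix "10001" already present; 2 new (1, 1)
  "1010111011" → prefix "101011" already present; 4 new (1, 0, 1, 1)
  "101100111" → prefix "101" already present; 6 new (1, 0, 0, 1, 1, 1)
  "101110000" → prefix "1011" already present; 5 new (1, 0, 0, 0, 0)
  "101100110" → prefix "10110011" already present; 1 new (0)
  "10" → prefix "10" already present; 0 new (none)
  "100011010" → prefix "100011" already present; 3 new (0, 1, 0)
  "101100" → prefix "101100" already present; 0 new (none)
  "10000001" → prefix "1000" already present; 4 new (0, 0, 0, 1)
  "10110111" → prefix "10110" already present; 3 new (1, 1, 1)
  "1000100001" → prefix "10001" already present; 5 new (0, 0, 0, 0, 1)
Total nodes = 4 + 6 + 0 + 3 + 2 + 0 + 2 + 4 + 6 + 5 + 1 + 0 + 3 + 0 + 4 + 3 + 5 = 48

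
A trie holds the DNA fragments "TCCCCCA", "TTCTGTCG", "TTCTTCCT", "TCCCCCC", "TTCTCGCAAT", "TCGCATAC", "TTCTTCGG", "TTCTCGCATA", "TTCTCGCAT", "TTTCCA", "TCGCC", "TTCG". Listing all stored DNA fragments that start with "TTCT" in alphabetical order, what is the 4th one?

DFS of the "TTCT" subtree visits, in order: "TTCTCGCAAT", "TTCTCGCAT", "TTCTCGCATA", "TTCTGTCG", "TTCTTCCT", "TTCTTCGG"
Position 4: TTCTGTCG

TTCTGTCG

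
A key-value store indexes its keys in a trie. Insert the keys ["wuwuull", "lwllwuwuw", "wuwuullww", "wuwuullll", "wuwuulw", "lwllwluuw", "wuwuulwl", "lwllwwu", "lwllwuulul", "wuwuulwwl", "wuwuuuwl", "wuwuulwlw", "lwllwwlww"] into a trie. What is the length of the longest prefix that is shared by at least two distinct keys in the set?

The deepest shared node is where two words last agree before diverging.
e.g. "wuwuulwl" and "wuwuulwlw" share the prefix "wuwuulwl" of length 8; no pair shares a longer one.
Longest shared-prefix length: 8

8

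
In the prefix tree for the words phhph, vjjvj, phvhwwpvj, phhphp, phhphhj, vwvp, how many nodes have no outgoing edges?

5

A leaf is a node with no children — equivalently, the end of a word that is not a proper prefix of any other stored word.
Those words: "phhphhj", "phhphp", "phvhwwpvj", "vjjvj", "vwvp"
Leaf count: 5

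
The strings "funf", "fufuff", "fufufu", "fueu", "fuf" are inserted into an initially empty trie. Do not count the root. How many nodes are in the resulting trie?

11

Trie structure (* marks end of a word):
(root)
└─ f
   └─ u
      ├─ e
      │  └─ u *
      ├─ f *
      │  └─ u
      │     └─ f
      │        ├─ f *
      │        └─ u *
      └─ n
         └─ f *
Counting every labelled node above: 11.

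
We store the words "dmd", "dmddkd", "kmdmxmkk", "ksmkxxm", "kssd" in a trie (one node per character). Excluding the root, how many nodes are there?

22

Trie structure (* marks end of a word):
(root)
├─ d
│  └─ m
│     └─ d *
│        └─ d
│           └─ k
│              └─ d *
└─ k
   ├─ m
   │  └─ d
   │     └─ m
   │        └─ x
   │           └─ m
   │              └─ k
   │                 └─ k *
   └─ s
      ├─ m
      │  └─ k
      │     └─ x
      │        └─ x
      │           └─ m *
      └─ s
         └─ d *
Counting every labelled node above: 22.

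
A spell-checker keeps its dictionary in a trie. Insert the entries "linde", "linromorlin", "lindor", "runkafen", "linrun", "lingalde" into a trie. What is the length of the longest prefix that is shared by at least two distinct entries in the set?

4

Equivalently: take the maximum, over all pairs, of their longest common prefix length.
"linde" and "lindor" agree on "lind" (4 characters) before diverging; nothing deeper is shared.
Longest shared-prefix length: 4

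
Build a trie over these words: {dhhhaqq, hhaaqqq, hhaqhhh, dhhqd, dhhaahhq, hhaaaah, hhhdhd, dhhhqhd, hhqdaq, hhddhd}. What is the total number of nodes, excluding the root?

Count nodes per top-level branch (shared prefixes stored once):
  'd'-branch (dhhaahhq, dhhhaqq, dhhhqhd, dhhqd): 17 nodes
  'h'-branch (hhaaaah, hhaaqqq, hhaqhhh, hhddhd, hhhdhd, hhqdaq): 26 nodes
Sum: 43

43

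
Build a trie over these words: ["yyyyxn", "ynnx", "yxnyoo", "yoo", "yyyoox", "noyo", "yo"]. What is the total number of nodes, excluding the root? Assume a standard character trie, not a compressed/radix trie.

Trie structure (* marks end of a word):
(root)
├─ n
│  └─ o
│     └─ y
│        └─ o *
└─ y
   ├─ n
   │  └─ n
   │     └─ x *
   ├─ o *
   │  └─ o *
   ├─ x
   │  └─ n
   │     └─ y
   │        └─ o
   │           └─ o *
   └─ y
      └─ y
         ├─ o
         │  └─ o
         │     └─ x *
         └─ y
            └─ x
               └─ n *
Counting every labelled node above: 23.

23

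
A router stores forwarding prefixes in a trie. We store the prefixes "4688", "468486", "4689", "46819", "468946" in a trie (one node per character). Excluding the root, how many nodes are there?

12

For each word, the new-node count is its length minus the longest prefix already in the trie:
  "4688" → 4 new (4, 6, 8, 8)
  "468486" → prefix "468" already present; 3 new (4, 8, 6)
  "4689" → prefix "468" already present; 1 new (9)
  "46819" → prefix "468" already present; 2 new (1, 9)
  "468946" → prefix "4689" already present; 2 new (4, 6)
Total nodes = 4 + 3 + 1 + 2 + 2 = 12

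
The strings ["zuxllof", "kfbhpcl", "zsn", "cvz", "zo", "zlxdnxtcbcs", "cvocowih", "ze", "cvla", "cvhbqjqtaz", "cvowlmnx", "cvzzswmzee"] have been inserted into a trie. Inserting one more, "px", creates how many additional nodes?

No existing word starts with "p", so every character of "px" needs a new node.
2 − 0 = 2 new nodes.

2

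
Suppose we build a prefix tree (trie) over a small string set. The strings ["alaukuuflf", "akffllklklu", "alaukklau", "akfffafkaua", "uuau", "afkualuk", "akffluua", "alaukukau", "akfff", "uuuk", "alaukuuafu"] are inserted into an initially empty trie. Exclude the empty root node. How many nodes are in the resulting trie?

53

Count nodes per top-level branch (shared prefixes stored once):
  'a'-branch (afkualuk, akfff, akfffafkaua, akffllklklu, akffluua, alaukklau, alaukukau, alaukuuafu, alaukuuflf): 47 nodes
  'u'-branch (uuau, uuuk): 6 nodes
Sum: 53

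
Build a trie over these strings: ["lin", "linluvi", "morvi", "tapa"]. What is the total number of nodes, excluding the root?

Count nodes per top-level branch (shared prefixes stored once):
  'l'-branch (lin, linluvi): 7 nodes
  'm'-branch (morvi): 5 nodes
  't'-branch (tapa): 4 nodes
Sum: 16

16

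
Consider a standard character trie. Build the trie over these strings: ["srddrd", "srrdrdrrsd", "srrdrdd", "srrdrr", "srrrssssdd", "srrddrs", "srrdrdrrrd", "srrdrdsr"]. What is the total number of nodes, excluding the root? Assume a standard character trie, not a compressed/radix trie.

Count nodes per top-level branch (shared prefixes stored once):
  's'-branch (srddrd, srrddrs, srrdrdd, srrdrdrrrd, srrdrdrrsd, srrdrdsr, srrdrr, srrrssssdd): 30 nodes
Sum: 30

30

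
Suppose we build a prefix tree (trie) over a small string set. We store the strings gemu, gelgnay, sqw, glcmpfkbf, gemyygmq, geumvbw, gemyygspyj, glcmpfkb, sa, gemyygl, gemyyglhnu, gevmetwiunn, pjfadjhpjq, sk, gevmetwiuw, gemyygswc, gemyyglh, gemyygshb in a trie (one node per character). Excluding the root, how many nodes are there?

64

Trace insertions, counting only characters that open a new branch:
  "gemu" → 4 new (g, e, m, u)
  "gelgnay" → prefix "ge" already present; 5 new (l, g, n, a, y)
  "sqw" → 3 new (s, q, w)
  "glcmpfkbf" → prefix "g" already present; 8 new (l, c, m, p, f, k, b, f)
  "gemyygmq" → prefix "gem" already present; 5 new (y, y, g, m, q)
  "geumvbw" → prefix "ge" already present; 5 new (u, m, v, b, w)
  "gemyygspyj" → prefix "gemyyg" already present; 4 new (s, p, y, j)
  "glcmpfkb" → prefix "glcmpfkb" already present; 0 new (none)
  "sa" → prefix "s" already present; 1 new (a)
  "gemyygl" → prefix "gemyyg" already present; 1 new (l)
  "gemyyglhnu" → prefix "gemyygl" already present; 3 new (h, n, u)
  "gevmetwiunn" → prefix "ge" already present; 9 new (v, m, e, t, w, i, u, n, n)
  "pjfadjhpjq" → 10 new (p, j, f, a, d, j, h, p, j, q)
  "sk" → prefix "s" already present; 1 new (k)
  "gevmetwiuw" → prefix "gevmetwiu" already present; 1 new (w)
  "gemyygswc" → prefix "gemyygs" already present; 2 new (w, c)
  "gemyyglh" → prefix "gemyyglh" already present; 0 new (none)
  "gemyygshb" → prefix "gemyygs" already present; 2 new (h, b)
Total nodes = 4 + 5 + 3 + 8 + 5 + 5 + 4 + 0 + 1 + 1 + 3 + 9 + 10 + 1 + 1 + 2 + 0 + 2 = 64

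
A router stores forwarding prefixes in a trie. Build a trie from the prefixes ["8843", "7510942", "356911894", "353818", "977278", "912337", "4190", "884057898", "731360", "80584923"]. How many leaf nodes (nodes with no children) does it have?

10

A leaf is a node with no children — equivalently, the end of a word that is not a proper prefix of any other stored word.
Those words: "353818", "356911894", "4190", "731360", "7510942", "80584923", "884057898", "8843", "912337", "977278"
Leaf count: 10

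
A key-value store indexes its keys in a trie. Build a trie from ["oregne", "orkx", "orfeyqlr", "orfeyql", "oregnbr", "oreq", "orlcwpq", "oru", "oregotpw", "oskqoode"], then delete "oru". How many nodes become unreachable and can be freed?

1

After clearing the end-marker at "oru", prune upward until reaching a node still needed by another word.
The suffix "u" (1 node) is used only by "oru"; the node for "or" still has the child "e", so pruning stops there.
Nodes removed: 1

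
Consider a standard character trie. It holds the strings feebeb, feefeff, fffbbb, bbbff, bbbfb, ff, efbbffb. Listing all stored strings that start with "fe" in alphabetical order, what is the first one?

Filter for "fe…" and sort: "feebeb", "feefeff"
The 1st is feebeb.

feebeb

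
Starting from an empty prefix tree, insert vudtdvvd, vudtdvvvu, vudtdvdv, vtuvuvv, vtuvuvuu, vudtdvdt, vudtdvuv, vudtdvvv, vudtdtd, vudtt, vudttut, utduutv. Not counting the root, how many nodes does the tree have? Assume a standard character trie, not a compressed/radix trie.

For each word, the new-node count is its length minus the longest prefix already in the trie:
  "vudtdvvd" → 8 new (v, u, d, t, d, v, v, d)
  "vudtdvvvu" → prefix "vudtdvv" already present; 2 new (v, u)
  "vudtdvdv" → prefix "vudtdv" already present; 2 new (d, v)
  "vtuvuvv" → prefix "v" already present; 6 new (t, u, v, u, v, v)
  "vtuvuvuu" → prefix "vtuvuv" already present; 2 new (u, u)
  "vudtdvdt" → prefix "vudtdvd" already present; 1 new (t)
  "vudtdvuv" → prefix "vudtdv" already present; 2 new (u, v)
  "vudtdvvv" → prefix "vudtdvvv" already present; 0 new (none)
  "vudtdtd" → prefix "vudtd" already present; 2 new (t, d)
  "vudtt" → prefix "vudt" already present; 1 new (t)
  "vudttut" → prefix "vudtt" already present; 2 new (u, t)
  "utduutv" → 7 new (u, t, d, u, u, t, v)
Total nodes = 8 + 2 + 2 + 6 + 2 + 1 + 2 + 0 + 2 + 1 + 2 + 7 = 35

35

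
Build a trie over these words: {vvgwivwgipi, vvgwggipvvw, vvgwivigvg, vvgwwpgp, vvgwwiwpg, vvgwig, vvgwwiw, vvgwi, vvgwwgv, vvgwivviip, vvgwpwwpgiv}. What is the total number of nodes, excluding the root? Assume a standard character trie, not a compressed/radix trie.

44

Insert word by word; a character creates a node only if that edge doesn't already exist:
  "vvgwivwgipi" → 11 new (v, v, g, w, i, v, w, g, i, p, i)
  "vvgwggipvvw" → prefix "vvgw" already present; 7 new (g, g, i, p, v, v, w)
  "vvgwivigvg" → prefix "vvgwiv" already present; 4 new (i, g, v, g)
  "vvgwwpgp" → prefix "vvgw" already present; 4 new (w, p, g, p)
  "vvgwwiwpg" → prefix "vvgww" already present; 4 new (i, w, p, g)
  "vvgwig" → prefix "vvgwi" already present; 1 new (g)
  "vvgwwiw" → prefix "vvgwwiw" already present; 0 new (none)
  "vvgwi" → prefix "vvgwi" already present; 0 new (none)
  "vvgwwgv" → prefix "vvgww" already present; 2 new (g, v)
  "vvgwivviip" → prefix "vvgwiv" already present; 4 new (v, i, i, p)
  "vvgwpwwpgiv" → prefix "vvgw" already present; 7 new (p, w, w, p, g, i, v)
Total nodes = 11 + 7 + 4 + 4 + 4 + 1 + 0 + 0 + 2 + 4 + 7 = 44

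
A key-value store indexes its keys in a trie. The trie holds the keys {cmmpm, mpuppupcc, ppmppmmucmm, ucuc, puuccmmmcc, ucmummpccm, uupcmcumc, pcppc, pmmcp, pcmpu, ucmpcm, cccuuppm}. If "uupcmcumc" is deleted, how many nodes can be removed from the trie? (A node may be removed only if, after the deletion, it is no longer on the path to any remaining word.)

8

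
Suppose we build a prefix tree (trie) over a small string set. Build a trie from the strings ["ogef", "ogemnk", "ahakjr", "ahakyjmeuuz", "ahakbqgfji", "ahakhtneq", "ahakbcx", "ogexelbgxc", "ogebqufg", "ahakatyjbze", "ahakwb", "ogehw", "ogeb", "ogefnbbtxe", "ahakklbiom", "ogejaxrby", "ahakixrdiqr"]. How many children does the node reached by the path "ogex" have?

1

Follow the path "ogex" to its node, then look at its outgoing edges.
Characters that immediately follow "ogex" among the stored strings: {e}.
That node has 1 child edge.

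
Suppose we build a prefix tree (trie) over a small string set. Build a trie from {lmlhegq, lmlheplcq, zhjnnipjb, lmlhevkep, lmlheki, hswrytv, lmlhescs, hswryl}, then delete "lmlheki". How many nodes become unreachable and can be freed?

After clearing the end-marker at "lmlheki", prune upward until reaching a node still needed by another word.
The suffix "ki" (2 nodes) is used only by "lmlheki"; the node for "lmlhe" still has the child "g", so pruning stops there.
Nodes removed: 2

2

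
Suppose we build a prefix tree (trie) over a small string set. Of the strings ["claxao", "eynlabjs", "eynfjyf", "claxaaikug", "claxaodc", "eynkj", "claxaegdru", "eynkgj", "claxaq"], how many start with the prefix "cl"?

5

Filter for entries beginning with "cl":
Matches: "claxaaikug", "claxaegdru", "claxao", "claxaodc", "claxaq"
Count: 5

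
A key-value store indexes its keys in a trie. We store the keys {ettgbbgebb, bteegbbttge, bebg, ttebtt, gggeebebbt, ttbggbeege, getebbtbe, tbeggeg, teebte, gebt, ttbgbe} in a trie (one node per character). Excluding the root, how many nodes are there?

71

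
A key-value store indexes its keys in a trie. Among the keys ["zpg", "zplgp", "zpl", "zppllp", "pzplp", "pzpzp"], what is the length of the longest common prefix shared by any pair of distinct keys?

The deepest shared node is where two words last agree before diverging.
e.g. "pzplp" and "pzpzp" share the prefix "pzp" of length 3; no pair shares a longer one.
Longest shared-prefix length: 3

3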